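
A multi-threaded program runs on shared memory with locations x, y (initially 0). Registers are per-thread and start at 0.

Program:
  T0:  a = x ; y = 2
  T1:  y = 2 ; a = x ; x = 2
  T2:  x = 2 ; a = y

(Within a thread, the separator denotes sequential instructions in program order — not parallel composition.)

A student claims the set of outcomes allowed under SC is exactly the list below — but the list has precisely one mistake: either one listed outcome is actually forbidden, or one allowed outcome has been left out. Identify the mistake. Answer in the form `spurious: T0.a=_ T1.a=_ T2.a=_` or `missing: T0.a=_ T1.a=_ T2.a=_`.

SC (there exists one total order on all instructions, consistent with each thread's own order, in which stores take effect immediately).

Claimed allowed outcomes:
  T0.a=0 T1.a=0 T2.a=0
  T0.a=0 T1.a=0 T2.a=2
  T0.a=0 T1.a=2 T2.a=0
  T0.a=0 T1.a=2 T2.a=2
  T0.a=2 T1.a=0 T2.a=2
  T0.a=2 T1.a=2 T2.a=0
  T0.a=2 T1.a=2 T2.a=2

outcome vector order: (T0.a,T1.a,T2.a)
SC: 6 outcomes — {<0 0 2>; <0 2 0>; <0 2 2>; <2 0 2>; <2 2 0>; <2 2 2>}
claimed∖SC = {<0 0 0>}

spurious: T0.a=0 T1.a=0 T2.a=0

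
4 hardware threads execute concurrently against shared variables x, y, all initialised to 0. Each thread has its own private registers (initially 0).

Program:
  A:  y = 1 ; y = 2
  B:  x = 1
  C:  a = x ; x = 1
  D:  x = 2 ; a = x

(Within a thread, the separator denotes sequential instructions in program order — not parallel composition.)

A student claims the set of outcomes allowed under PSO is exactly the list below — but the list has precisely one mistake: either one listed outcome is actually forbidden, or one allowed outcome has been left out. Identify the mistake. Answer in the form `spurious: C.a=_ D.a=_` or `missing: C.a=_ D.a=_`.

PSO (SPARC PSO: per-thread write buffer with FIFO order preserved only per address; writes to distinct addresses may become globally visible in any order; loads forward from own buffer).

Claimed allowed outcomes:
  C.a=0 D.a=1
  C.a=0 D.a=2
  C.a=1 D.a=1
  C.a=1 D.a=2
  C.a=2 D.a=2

missing: C.a=2 D.a=1

outcome vector order: (C.a,D.a)
under PSO → 0/1 0/2 1/1 1/2 2/1 2/2
PSO∖claimed = {2/1}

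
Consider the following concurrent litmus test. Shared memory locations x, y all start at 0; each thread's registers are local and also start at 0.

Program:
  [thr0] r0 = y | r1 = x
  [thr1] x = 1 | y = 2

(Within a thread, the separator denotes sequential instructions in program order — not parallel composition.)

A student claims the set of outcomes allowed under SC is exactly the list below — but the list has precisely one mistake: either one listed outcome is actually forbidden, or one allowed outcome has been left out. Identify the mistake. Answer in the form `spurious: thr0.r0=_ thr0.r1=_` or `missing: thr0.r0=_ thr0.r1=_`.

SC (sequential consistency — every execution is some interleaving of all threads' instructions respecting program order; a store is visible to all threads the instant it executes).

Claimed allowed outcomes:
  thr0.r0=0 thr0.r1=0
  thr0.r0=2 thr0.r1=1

missing: thr0.r0=0 thr0.r1=1

outcome vector order: (thr0.r0,thr0.r1)
under SC → 00 01 21
SC∖claimed = {01}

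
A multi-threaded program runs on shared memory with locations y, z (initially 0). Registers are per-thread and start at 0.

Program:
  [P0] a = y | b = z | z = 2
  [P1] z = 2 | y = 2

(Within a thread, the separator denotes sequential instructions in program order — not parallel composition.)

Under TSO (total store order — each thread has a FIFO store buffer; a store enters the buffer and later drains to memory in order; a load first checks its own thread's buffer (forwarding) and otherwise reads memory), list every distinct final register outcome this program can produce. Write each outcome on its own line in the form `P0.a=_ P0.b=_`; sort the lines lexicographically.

P0.a=0 P0.b=0
P0.a=0 P0.b=2
P0.a=2 P0.b=2

outcome vector order: (P0.a,P0.b)
|TSO outcomes| = 3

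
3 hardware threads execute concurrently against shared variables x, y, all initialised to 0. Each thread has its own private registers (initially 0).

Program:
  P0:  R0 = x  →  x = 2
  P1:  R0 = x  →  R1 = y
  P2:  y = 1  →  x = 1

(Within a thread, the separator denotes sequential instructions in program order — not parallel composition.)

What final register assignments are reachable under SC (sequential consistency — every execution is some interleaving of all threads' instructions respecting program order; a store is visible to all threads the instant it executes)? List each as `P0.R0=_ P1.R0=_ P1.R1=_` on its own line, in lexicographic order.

P0.R0=0 P1.R0=0 P1.R1=0
P0.R0=0 P1.R0=0 P1.R1=1
P0.R0=0 P1.R0=1 P1.R1=1
P0.R0=0 P1.R0=2 P1.R1=0
P0.R0=0 P1.R0=2 P1.R1=1
P0.R0=1 P1.R0=0 P1.R1=0
P0.R0=1 P1.R0=0 P1.R1=1
P0.R0=1 P1.R0=1 P1.R1=1
P0.R0=1 P1.R0=2 P1.R1=1

outcome vector order: (P0.R0,P1.R0,P1.R1)
|SC outcomes| = 9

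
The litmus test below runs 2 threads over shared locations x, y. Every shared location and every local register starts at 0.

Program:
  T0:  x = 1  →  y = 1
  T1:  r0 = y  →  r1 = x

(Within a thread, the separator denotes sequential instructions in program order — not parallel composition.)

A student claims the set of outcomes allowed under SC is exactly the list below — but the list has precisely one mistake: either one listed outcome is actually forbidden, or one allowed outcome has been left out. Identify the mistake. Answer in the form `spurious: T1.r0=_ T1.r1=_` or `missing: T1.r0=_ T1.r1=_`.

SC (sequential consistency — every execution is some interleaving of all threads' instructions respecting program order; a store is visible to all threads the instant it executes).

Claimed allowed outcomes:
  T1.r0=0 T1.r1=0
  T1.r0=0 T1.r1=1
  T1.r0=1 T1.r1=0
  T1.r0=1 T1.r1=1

outcome vector order: (T1.r0,T1.r1)
[SC] allowed = {<0 0>, <0 1>, <1 1>}
claimed∖SC = {<1 0>}

spurious: T1.r0=1 T1.r1=0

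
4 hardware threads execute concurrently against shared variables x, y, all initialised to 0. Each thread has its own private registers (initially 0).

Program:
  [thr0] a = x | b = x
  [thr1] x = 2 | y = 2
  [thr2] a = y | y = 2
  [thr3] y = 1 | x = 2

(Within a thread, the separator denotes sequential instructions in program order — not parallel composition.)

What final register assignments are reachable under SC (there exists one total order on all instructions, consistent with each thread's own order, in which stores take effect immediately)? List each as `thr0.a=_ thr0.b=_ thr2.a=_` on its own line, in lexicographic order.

outcome vector order: (thr0.a,thr0.b,thr2.a)
|SC outcomes| = 9

thr0.a=0 thr0.b=0 thr2.a=0
thr0.a=0 thr0.b=0 thr2.a=1
thr0.a=0 thr0.b=0 thr2.a=2
thr0.a=0 thr0.b=2 thr2.a=0
thr0.a=0 thr0.b=2 thr2.a=1
thr0.a=0 thr0.b=2 thr2.a=2
thr0.a=2 thr0.b=2 thr2.a=0
thr0.a=2 thr0.b=2 thr2.a=1
thr0.a=2 thr0.b=2 thr2.a=2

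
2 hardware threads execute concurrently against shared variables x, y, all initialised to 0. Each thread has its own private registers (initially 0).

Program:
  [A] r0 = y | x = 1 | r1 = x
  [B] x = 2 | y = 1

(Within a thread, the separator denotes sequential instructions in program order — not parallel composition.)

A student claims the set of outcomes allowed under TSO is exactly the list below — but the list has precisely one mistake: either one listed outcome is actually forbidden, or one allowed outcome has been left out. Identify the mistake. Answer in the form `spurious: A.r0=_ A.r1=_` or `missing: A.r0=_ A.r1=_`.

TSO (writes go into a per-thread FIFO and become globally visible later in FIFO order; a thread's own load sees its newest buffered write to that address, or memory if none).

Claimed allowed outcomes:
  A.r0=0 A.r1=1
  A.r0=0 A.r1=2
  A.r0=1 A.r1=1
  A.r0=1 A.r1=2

outcome vector order: (A.r0,A.r1)
under TSO → 0/1, 0/2, 1/1
claimed∖TSO = {1/2}

spurious: A.r0=1 A.r1=2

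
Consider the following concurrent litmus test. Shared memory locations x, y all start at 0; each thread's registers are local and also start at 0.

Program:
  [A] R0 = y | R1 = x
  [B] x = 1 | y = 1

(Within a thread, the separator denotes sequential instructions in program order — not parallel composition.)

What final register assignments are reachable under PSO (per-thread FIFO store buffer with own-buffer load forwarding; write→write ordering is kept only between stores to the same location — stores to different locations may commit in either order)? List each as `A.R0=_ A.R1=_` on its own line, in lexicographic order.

outcome vector order: (A.R0,A.R1)
|PSO outcomes| = 4

A.R0=0 A.R1=0
A.R0=0 A.R1=1
A.R0=1 A.R1=0
A.R0=1 A.R1=1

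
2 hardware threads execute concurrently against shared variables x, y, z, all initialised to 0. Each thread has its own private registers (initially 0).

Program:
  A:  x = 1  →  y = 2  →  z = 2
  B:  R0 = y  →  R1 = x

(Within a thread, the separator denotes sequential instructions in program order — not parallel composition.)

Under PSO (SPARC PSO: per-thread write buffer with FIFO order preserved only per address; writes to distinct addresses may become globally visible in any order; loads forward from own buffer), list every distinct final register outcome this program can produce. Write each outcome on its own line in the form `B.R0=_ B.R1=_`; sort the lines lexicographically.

B.R0=0 B.R1=0
B.R0=0 B.R1=1
B.R0=2 B.R1=0
B.R0=2 B.R1=1

outcome vector order: (B.R0,B.R1)
|PSO outcomes| = 4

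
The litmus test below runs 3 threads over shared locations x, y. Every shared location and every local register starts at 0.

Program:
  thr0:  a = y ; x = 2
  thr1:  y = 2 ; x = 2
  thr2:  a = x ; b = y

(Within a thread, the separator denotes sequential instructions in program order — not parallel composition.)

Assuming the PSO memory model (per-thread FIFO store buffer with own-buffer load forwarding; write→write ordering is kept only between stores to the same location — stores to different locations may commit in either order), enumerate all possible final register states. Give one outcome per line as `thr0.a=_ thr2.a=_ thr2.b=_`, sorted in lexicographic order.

outcome vector order: (thr0.a,thr2.a,thr2.b)
|PSO outcomes| = 8

thr0.a=0 thr2.a=0 thr2.b=0
thr0.a=0 thr2.a=0 thr2.b=2
thr0.a=0 thr2.a=2 thr2.b=0
thr0.a=0 thr2.a=2 thr2.b=2
thr0.a=2 thr2.a=0 thr2.b=0
thr0.a=2 thr2.a=0 thr2.b=2
thr0.a=2 thr2.a=2 thr2.b=0
thr0.a=2 thr2.a=2 thr2.b=2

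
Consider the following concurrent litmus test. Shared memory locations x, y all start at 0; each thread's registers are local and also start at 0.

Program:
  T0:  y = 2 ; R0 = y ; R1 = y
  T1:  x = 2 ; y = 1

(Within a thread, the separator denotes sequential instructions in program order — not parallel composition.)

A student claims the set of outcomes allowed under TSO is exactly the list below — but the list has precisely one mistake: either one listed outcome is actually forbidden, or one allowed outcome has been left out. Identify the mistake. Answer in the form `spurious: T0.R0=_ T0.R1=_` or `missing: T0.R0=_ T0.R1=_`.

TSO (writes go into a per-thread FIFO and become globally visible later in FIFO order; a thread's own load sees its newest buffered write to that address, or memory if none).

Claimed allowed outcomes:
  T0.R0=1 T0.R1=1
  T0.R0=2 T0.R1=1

outcome vector order: (T0.R0,T0.R1)
TSO: 3 outcomes — {<1 1>, <2 1>, <2 2>}
TSO∖claimed = {<2 2>}

missing: T0.R0=2 T0.R1=2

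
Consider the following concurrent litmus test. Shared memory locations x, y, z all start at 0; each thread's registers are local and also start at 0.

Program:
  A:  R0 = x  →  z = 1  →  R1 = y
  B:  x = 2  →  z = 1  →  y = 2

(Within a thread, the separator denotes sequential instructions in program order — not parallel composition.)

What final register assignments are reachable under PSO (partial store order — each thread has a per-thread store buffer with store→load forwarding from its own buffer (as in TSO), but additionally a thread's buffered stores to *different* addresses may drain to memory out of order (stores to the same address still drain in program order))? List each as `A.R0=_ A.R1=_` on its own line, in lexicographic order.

outcome vector order: (A.R0,A.R1)
|PSO outcomes| = 4

A.R0=0 A.R1=0
A.R0=0 A.R1=2
A.R0=2 A.R1=0
A.R0=2 A.R1=2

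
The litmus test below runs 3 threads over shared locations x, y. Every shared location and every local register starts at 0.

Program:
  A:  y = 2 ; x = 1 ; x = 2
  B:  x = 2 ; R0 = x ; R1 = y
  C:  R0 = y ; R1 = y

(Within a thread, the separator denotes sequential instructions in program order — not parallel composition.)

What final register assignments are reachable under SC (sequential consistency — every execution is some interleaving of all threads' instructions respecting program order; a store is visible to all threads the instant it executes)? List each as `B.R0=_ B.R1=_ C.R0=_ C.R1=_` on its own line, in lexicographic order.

B.R0=1 B.R1=2 C.R0=0 C.R1=0
B.R0=1 B.R1=2 C.R0=0 C.R1=2
B.R0=1 B.R1=2 C.R0=2 C.R1=2
B.R0=2 B.R1=0 C.R0=0 C.R1=0
B.R0=2 B.R1=0 C.R0=0 C.R1=2
B.R0=2 B.R1=0 C.R0=2 C.R1=2
B.R0=2 B.R1=2 C.R0=0 C.R1=0
B.R0=2 B.R1=2 C.R0=0 C.R1=2
B.R0=2 B.R1=2 C.R0=2 C.R1=2

outcome vector order: (B.R0,B.R1,C.R0,C.R1)
|SC outcomes| = 9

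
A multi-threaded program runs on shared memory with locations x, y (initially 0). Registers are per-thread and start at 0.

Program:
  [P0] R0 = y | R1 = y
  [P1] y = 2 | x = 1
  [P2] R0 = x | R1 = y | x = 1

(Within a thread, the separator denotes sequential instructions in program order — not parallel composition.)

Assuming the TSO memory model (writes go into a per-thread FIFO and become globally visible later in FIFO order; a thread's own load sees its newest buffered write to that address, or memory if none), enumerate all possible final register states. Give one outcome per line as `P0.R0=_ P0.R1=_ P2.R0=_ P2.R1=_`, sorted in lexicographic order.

outcome vector order: (P0.R0,P0.R1,P2.R0,P2.R1)
|TSO outcomes| = 9

P0.R0=0 P0.R1=0 P2.R0=0 P2.R1=0
P0.R0=0 P0.R1=0 P2.R0=0 P2.R1=2
P0.R0=0 P0.R1=0 P2.R0=1 P2.R1=2
P0.R0=0 P0.R1=2 P2.R0=0 P2.R1=0
P0.R0=0 P0.R1=2 P2.R0=0 P2.R1=2
P0.R0=0 P0.R1=2 P2.R0=1 P2.R1=2
P0.R0=2 P0.R1=2 P2.R0=0 P2.R1=0
P0.R0=2 P0.R1=2 P2.R0=0 P2.R1=2
P0.R0=2 P0.R1=2 P2.R0=1 P2.R1=2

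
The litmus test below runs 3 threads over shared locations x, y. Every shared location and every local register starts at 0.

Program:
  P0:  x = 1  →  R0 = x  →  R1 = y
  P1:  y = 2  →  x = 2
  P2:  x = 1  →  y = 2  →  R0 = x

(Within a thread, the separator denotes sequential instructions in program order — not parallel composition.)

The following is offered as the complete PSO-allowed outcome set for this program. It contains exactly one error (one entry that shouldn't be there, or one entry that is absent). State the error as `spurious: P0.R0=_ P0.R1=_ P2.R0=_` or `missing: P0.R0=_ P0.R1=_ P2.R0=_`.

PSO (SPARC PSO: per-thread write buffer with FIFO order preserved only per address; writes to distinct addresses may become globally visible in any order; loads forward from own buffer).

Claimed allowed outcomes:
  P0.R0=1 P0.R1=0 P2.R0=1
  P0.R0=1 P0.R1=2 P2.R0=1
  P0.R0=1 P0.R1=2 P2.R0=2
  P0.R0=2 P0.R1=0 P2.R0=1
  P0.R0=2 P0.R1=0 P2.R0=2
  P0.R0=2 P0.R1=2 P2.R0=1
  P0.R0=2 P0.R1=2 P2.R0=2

outcome vector order: (P0.R0,P0.R1,P2.R0)
[PSO] allowed = {(1,0,1); (1,0,2); (1,2,1); (1,2,2); (2,0,1); (2,0,2); (2,2,1); (2,2,2)}
PSO∖claimed = {(1,0,2)}

missing: P0.R0=1 P0.R1=0 P2.R0=2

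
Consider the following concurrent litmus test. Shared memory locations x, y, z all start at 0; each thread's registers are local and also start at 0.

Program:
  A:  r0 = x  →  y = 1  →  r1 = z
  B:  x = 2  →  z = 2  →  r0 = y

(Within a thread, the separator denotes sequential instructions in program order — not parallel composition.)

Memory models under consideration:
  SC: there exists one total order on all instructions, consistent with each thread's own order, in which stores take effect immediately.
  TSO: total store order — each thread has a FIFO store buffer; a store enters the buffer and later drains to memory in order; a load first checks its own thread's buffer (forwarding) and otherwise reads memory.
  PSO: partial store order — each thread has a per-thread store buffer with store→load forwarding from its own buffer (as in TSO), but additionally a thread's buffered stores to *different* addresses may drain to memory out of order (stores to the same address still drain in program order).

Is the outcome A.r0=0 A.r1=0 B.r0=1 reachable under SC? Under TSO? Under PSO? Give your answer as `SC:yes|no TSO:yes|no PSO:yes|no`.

outcome vector order: (A.r0,A.r1,B.r0)
[SC] allowed = {(0,0,1); (0,2,0); (0,2,1); (2,0,1); (2,2,0); (2,2,1)}
[TSO] allowed = {(0,0,0); (0,0,1); (0,2,0); (0,2,1); (2,0,0); (2,0,1); (2,2,0); (2,2,1)}
[PSO] allowed = {(0,0,0); (0,0,1); (0,2,0); (0,2,1); (2,0,0); (2,0,1); (2,2,0); (2,2,1)}
target (0,0,1) ∈ {SC,TSO,PSO}

SC:yes TSO:yes PSO:yes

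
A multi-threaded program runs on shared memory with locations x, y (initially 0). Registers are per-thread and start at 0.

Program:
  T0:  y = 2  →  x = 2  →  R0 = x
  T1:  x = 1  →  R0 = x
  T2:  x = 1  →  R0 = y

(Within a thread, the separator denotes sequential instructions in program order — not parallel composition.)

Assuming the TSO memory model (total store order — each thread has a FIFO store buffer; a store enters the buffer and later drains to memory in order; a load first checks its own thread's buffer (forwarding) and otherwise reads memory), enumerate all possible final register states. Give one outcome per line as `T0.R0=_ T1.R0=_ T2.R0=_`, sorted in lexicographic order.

outcome vector order: (T0.R0,T1.R0,T2.R0)
|TSO outcomes| = 8

T0.R0=1 T1.R0=1 T2.R0=0
T0.R0=1 T1.R0=1 T2.R0=2
T0.R0=1 T1.R0=2 T2.R0=0
T0.R0=1 T1.R0=2 T2.R0=2
T0.R0=2 T1.R0=1 T2.R0=0
T0.R0=2 T1.R0=1 T2.R0=2
T0.R0=2 T1.R0=2 T2.R0=0
T0.R0=2 T1.R0=2 T2.R0=2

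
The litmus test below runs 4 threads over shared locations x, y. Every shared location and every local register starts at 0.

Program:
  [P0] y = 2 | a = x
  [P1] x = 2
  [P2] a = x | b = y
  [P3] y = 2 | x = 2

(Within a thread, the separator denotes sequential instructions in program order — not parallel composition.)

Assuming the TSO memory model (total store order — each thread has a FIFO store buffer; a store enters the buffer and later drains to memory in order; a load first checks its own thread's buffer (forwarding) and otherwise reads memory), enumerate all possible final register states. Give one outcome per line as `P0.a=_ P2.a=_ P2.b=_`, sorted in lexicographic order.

outcome vector order: (P0.a,P2.a,P2.b)
|TSO outcomes| = 8

P0.a=0 P2.a=0 P2.b=0
P0.a=0 P2.a=0 P2.b=2
P0.a=0 P2.a=2 P2.b=0
P0.a=0 P2.a=2 P2.b=2
P0.a=2 P2.a=0 P2.b=0
P0.a=2 P2.a=0 P2.b=2
P0.a=2 P2.a=2 P2.b=0
P0.a=2 P2.a=2 P2.b=2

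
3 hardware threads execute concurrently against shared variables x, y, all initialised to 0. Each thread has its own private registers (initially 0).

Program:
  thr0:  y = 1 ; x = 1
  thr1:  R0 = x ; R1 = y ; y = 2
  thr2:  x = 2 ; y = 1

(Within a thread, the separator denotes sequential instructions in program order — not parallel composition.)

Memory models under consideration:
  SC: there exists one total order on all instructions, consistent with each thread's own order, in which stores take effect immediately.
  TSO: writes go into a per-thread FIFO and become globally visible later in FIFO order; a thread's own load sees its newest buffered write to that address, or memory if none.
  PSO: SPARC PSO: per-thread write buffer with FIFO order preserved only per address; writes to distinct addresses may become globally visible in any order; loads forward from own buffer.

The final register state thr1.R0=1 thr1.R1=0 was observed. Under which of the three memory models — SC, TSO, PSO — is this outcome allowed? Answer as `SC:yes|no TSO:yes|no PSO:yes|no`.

SC:no TSO:no PSO:yes

outcome vector order: (thr1.R0,thr1.R1)
SC (5): <0 0>; <0 1>; <1 1>; <2 0>; <2 1>
TSO (5): <0 0>; <0 1>; <1 1>; <2 0>; <2 1>
PSO (6): <0 0>; <0 1>; <1 0>; <1 1>; <2 0>; <2 1>
target <1 0> ∈ {PSO}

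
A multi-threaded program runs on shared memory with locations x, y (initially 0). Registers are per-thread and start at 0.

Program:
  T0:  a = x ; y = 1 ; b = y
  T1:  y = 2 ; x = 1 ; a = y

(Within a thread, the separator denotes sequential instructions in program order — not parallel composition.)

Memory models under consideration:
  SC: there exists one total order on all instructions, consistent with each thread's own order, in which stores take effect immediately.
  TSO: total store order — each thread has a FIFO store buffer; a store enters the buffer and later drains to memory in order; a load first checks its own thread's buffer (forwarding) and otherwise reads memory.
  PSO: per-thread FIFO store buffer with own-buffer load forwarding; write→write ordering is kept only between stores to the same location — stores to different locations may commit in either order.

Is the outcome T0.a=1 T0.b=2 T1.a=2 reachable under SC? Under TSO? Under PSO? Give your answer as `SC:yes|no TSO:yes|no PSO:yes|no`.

outcome vector order: (T0.a,T0.b,T1.a)
SC (5): 0/1/1, 0/1/2, 0/2/2, 1/1/1, 1/1/2
TSO (5): 0/1/1, 0/1/2, 0/2/2, 1/1/1, 1/1/2
PSO (6): 0/1/1, 0/1/2, 0/2/2, 1/1/1, 1/1/2, 1/2/2
target 1/2/2 ∈ {PSO}

SC:no TSO:no PSO:yes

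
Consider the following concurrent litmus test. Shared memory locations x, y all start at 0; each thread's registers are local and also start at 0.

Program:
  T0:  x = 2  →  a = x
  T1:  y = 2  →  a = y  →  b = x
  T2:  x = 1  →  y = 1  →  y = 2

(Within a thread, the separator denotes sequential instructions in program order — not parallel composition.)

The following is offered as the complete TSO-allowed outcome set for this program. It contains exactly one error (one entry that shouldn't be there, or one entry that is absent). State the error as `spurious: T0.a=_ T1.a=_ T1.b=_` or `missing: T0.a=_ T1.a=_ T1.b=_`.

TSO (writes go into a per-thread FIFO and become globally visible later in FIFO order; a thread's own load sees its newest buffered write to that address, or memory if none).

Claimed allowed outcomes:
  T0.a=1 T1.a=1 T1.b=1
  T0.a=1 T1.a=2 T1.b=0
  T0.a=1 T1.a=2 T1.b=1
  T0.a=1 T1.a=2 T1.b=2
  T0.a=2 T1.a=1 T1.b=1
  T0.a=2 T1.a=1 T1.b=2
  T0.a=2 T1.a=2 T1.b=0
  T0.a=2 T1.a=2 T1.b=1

missing: T0.a=2 T1.a=2 T1.b=2

outcome vector order: (T0.a,T1.a,T1.b)
TSO (9): <1 1 1>, <1 2 0>, <1 2 1>, <1 2 2>, <2 1 1>, <2 1 2>, <2 2 0>, <2 2 1>, <2 2 2>
TSO∖claimed = {<2 2 2>}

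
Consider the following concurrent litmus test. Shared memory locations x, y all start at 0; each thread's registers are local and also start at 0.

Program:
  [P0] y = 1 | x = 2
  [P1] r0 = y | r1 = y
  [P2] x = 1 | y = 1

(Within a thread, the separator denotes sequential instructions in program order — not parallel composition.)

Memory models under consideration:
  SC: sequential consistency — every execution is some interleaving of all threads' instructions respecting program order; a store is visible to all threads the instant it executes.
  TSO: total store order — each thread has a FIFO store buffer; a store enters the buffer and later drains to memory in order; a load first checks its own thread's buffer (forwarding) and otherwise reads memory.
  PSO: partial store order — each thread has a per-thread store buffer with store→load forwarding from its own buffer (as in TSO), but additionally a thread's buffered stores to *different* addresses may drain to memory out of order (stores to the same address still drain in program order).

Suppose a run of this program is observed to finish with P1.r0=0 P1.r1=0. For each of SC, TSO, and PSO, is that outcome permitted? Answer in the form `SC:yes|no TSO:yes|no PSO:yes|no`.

SC:yes TSO:yes PSO:yes

outcome vector order: (P1.r0,P1.r1)
under SC → 0/0 0/1 1/1
under TSO → 0/0 0/1 1/1
under PSO → 0/0 0/1 1/1
target 0/0 ∈ {SC,TSO,PSO}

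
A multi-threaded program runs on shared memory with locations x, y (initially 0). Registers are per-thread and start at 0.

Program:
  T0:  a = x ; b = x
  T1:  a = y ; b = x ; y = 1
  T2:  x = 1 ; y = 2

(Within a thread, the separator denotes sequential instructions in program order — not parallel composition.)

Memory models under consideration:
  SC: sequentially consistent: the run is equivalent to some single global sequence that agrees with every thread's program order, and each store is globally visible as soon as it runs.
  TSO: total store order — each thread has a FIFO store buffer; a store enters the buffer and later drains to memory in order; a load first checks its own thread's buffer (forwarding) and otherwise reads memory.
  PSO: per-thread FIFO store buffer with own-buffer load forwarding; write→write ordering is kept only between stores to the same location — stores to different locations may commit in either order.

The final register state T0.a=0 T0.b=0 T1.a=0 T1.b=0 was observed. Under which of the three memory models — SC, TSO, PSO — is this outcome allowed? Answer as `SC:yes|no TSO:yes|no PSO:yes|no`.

SC:yes TSO:yes PSO:yes

outcome vector order: (T0.a,T0.b,T1.a,T1.b)
[SC] allowed = {0000, 0001, 0021, 0100, 0101, 0121, 1100, 1101, 1121}
[TSO] allowed = {0000, 0001, 0021, 0100, 0101, 0121, 1100, 1101, 1121}
[PSO] allowed = {0000, 0001, 0020, 0021, 0100, 0101, 0120, 0121, 1100, 1101, 1120, 1121}
target 0000 ∈ {SC,TSO,PSO}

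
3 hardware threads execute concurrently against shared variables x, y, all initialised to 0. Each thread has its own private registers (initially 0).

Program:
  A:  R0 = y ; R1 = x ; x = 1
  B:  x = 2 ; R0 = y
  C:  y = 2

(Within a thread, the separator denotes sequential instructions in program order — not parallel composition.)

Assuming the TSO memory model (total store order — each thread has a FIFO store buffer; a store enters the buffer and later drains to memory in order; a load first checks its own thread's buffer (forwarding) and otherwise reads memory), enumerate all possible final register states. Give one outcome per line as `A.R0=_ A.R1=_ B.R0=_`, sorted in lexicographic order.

outcome vector order: (A.R0,A.R1,B.R0)
|TSO outcomes| = 8

A.R0=0 A.R1=0 B.R0=0
A.R0=0 A.R1=0 B.R0=2
A.R0=0 A.R1=2 B.R0=0
A.R0=0 A.R1=2 B.R0=2
A.R0=2 A.R1=0 B.R0=0
A.R0=2 A.R1=0 B.R0=2
A.R0=2 A.R1=2 B.R0=0
A.R0=2 A.R1=2 B.R0=2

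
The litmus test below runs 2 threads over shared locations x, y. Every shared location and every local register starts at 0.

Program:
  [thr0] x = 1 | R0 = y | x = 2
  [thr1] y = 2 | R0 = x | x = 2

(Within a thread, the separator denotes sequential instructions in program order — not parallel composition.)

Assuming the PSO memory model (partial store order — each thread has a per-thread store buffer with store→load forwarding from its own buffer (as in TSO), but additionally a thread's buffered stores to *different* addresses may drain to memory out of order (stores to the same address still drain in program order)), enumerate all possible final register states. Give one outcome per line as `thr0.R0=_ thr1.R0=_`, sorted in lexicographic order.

outcome vector order: (thr0.R0,thr1.R0)
|PSO outcomes| = 6

thr0.R0=0 thr1.R0=0
thr0.R0=0 thr1.R0=1
thr0.R0=0 thr1.R0=2
thr0.R0=2 thr1.R0=0
thr0.R0=2 thr1.R0=1
thr0.R0=2 thr1.R0=2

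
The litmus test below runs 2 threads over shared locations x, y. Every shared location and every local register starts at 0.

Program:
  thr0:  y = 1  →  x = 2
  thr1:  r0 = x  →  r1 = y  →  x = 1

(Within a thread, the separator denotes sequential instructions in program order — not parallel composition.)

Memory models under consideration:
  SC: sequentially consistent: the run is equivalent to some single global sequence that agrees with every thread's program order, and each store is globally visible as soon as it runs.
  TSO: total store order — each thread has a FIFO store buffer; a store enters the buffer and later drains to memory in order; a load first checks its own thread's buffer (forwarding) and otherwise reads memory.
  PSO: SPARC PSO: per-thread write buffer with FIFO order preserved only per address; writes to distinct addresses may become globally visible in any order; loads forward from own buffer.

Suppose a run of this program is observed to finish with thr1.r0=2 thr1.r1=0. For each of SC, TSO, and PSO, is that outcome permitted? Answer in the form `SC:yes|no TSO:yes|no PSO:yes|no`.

outcome vector order: (thr1.r0,thr1.r1)
[SC] allowed = {0/0, 0/1, 2/1}
[TSO] allowed = {0/0, 0/1, 2/1}
[PSO] allowed = {0/0, 0/1, 2/0, 2/1}
target 2/0 ∈ {PSO}

SC:no TSO:no PSO:yes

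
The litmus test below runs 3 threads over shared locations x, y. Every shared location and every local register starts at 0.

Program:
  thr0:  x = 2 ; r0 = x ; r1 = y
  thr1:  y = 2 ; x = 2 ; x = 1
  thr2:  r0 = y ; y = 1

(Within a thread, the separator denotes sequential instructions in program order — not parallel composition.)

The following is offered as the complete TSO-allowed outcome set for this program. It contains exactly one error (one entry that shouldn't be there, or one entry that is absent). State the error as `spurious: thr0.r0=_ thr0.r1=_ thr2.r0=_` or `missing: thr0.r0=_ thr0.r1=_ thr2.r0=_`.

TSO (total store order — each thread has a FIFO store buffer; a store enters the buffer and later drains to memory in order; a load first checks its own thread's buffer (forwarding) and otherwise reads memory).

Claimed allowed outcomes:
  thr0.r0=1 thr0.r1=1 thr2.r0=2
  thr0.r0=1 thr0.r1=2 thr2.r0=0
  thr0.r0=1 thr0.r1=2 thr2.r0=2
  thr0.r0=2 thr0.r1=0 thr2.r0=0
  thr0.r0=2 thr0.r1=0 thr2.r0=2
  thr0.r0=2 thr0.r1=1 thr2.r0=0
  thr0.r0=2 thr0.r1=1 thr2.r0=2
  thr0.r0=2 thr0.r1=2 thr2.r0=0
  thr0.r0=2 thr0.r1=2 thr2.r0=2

missing: thr0.r0=1 thr0.r1=1 thr2.r0=0

outcome vector order: (thr0.r0,thr0.r1,thr2.r0)
under TSO → (1,1,0); (1,1,2); (1,2,0); (1,2,2); (2,0,0); (2,0,2); (2,1,0); (2,1,2); (2,2,0); (2,2,2)
TSO∖claimed = {(1,1,0)}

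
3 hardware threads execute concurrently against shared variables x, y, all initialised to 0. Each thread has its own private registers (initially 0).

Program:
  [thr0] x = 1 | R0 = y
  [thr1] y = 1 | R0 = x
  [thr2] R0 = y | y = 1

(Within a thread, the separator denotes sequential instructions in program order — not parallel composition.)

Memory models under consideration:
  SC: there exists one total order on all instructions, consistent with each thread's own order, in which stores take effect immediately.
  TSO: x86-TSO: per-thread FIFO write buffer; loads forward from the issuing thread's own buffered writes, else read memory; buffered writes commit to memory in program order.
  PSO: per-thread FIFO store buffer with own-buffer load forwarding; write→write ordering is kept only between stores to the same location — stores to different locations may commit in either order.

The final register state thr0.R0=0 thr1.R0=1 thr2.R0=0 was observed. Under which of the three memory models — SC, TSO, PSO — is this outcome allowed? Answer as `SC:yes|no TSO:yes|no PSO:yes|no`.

SC:yes TSO:yes PSO:yes

outcome vector order: (thr0.R0,thr1.R0,thr2.R0)
SC: 6 outcomes — {0/1/0; 0/1/1; 1/0/0; 1/0/1; 1/1/0; 1/1/1}
TSO: 8 outcomes — {0/0/0; 0/0/1; 0/1/0; 0/1/1; 1/0/0; 1/0/1; 1/1/0; 1/1/1}
PSO: 8 outcomes — {0/0/0; 0/0/1; 0/1/0; 0/1/1; 1/0/0; 1/0/1; 1/1/0; 1/1/1}
target 0/1/0 ∈ {SC,TSO,PSO}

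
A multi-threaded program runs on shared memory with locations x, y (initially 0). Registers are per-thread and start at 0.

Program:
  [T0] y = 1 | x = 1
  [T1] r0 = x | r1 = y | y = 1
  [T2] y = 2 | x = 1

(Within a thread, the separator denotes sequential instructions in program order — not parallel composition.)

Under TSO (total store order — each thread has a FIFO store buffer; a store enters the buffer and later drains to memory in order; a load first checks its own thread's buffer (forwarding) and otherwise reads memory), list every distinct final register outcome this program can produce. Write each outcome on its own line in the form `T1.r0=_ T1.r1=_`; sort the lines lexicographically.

T1.r0=0 T1.r1=0
T1.r0=0 T1.r1=1
T1.r0=0 T1.r1=2
T1.r0=1 T1.r1=1
T1.r0=1 T1.r1=2

outcome vector order: (T1.r0,T1.r1)
|TSO outcomes| = 5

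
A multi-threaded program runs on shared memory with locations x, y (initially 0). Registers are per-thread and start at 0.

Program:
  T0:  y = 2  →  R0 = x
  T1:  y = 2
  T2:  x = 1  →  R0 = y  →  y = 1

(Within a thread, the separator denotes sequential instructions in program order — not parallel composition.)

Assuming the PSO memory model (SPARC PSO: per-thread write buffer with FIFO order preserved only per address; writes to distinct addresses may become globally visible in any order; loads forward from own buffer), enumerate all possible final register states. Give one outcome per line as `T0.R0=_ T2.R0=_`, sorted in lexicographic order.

T0.R0=0 T2.R0=0
T0.R0=0 T2.R0=2
T0.R0=1 T2.R0=0
T0.R0=1 T2.R0=2

outcome vector order: (T0.R0,T2.R0)
|PSO outcomes| = 4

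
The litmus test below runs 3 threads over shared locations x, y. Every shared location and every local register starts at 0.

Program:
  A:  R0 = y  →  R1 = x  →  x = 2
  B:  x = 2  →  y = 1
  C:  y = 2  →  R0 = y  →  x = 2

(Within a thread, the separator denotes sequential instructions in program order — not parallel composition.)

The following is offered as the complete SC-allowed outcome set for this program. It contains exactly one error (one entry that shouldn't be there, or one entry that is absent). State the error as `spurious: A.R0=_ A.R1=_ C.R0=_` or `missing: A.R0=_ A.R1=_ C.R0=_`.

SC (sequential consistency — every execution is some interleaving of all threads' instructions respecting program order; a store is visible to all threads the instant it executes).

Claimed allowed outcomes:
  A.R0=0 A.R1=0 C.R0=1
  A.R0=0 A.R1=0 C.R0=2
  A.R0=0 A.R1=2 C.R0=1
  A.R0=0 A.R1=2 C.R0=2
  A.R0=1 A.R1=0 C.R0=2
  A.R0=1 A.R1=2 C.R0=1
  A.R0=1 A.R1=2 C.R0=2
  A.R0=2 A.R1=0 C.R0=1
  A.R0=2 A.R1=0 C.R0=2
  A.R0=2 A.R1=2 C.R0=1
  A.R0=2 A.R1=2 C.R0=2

outcome vector order: (A.R0,A.R1,C.R0)
under SC → 001, 002, 021, 022, 121, 122, 201, 202, 221, 222
claimed∖SC = {102}

spurious: A.R0=1 A.R1=0 C.R0=2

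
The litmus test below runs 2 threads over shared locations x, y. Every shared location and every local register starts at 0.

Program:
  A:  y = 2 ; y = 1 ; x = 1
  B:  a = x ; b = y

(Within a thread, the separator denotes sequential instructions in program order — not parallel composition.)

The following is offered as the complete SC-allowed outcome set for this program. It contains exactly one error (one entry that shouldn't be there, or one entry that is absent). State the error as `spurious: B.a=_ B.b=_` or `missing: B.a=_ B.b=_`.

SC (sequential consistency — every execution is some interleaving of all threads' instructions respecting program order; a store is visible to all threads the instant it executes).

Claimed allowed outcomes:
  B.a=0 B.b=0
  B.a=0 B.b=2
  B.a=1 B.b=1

outcome vector order: (B.a,B.b)
SC (4): <0 0>, <0 1>, <0 2>, <1 1>
SC∖claimed = {<0 1>}

missing: B.a=0 B.b=1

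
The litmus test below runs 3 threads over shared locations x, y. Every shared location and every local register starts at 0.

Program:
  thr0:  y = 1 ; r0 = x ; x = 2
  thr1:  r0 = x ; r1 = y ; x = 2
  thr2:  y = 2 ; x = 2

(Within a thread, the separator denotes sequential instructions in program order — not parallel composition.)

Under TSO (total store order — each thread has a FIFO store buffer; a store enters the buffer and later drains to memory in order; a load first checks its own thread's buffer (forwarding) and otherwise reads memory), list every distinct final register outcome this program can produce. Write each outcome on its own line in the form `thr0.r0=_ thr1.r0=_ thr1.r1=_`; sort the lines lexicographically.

outcome vector order: (thr0.r0,thr1.r0,thr1.r1)
|TSO outcomes| = 10

thr0.r0=0 thr1.r0=0 thr1.r1=0
thr0.r0=0 thr1.r0=0 thr1.r1=1
thr0.r0=0 thr1.r0=0 thr1.r1=2
thr0.r0=0 thr1.r0=2 thr1.r1=1
thr0.r0=0 thr1.r0=2 thr1.r1=2
thr0.r0=2 thr1.r0=0 thr1.r1=0
thr0.r0=2 thr1.r0=0 thr1.r1=1
thr0.r0=2 thr1.r0=0 thr1.r1=2
thr0.r0=2 thr1.r0=2 thr1.r1=1
thr0.r0=2 thr1.r0=2 thr1.r1=2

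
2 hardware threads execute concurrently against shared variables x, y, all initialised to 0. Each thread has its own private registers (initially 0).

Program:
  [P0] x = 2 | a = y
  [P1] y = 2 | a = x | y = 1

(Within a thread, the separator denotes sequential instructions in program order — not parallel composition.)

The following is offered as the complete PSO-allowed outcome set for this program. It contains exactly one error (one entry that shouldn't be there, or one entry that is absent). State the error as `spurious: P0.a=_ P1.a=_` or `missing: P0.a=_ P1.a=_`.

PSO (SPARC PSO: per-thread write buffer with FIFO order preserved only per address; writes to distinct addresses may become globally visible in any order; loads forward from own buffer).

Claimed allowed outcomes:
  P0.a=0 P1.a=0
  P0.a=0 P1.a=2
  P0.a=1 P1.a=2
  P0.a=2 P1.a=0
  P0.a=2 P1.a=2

outcome vector order: (P0.a,P1.a)
PSO (6): 00 02 10 12 20 22
PSO∖claimed = {10}

missing: P0.a=1 P1.a=0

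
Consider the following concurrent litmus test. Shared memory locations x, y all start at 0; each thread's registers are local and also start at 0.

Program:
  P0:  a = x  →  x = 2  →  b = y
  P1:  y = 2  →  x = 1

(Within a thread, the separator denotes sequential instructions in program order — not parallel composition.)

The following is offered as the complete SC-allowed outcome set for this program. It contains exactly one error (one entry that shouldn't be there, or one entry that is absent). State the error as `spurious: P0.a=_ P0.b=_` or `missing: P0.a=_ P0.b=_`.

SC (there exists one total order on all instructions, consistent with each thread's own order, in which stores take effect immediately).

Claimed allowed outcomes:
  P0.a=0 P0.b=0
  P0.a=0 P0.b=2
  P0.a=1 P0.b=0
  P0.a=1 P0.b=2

spurious: P0.a=1 P0.b=0

outcome vector order: (P0.a,P0.b)
SC: 3 outcomes — {00, 02, 12}
claimed∖SC = {10}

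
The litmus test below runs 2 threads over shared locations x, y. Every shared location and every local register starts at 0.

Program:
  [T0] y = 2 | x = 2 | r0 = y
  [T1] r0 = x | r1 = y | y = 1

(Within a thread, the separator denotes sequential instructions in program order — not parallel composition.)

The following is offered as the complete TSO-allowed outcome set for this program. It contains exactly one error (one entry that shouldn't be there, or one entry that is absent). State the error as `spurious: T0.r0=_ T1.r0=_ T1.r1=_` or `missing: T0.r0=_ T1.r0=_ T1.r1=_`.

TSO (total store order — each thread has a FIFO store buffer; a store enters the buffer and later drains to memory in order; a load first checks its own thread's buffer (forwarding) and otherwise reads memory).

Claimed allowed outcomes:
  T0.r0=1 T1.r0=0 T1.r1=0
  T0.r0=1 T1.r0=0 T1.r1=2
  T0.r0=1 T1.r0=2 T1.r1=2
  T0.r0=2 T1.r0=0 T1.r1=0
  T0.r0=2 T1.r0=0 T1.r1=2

outcome vector order: (T0.r0,T1.r0,T1.r1)
under TSO → 1/0/0, 1/0/2, 1/2/2, 2/0/0, 2/0/2, 2/2/2
TSO∖claimed = {2/2/2}

missing: T0.r0=2 T1.r0=2 T1.r1=2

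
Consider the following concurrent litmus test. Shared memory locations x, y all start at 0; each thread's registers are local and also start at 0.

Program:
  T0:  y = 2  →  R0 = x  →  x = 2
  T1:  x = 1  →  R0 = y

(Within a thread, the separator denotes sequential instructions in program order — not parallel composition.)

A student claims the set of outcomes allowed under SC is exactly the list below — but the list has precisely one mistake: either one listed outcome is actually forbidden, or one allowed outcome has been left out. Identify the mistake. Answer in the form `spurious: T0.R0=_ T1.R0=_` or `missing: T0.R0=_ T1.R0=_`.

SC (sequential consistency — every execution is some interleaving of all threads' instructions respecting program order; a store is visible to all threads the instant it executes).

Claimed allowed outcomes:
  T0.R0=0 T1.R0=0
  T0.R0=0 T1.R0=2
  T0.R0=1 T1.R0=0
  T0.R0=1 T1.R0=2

spurious: T0.R0=0 T1.R0=0

outcome vector order: (T0.R0,T1.R0)
[SC] allowed = {02 10 12}
claimed∖SC = {00}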